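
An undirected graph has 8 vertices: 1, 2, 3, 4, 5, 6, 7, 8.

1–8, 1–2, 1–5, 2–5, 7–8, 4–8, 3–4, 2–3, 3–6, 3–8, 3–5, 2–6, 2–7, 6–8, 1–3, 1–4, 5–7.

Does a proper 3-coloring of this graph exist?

1, 3, 4, 8 form a clique, so at least 4 colors are needed.
So 3 colors are not enough.

No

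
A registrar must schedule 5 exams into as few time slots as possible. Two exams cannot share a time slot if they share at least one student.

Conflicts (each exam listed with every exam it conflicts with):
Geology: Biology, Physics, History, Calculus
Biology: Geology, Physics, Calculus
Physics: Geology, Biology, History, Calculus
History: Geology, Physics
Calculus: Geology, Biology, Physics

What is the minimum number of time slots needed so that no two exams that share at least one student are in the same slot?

Geology, Biology, Physics, Calculus all conflict with each other, so at least 4 time slots are needed.
4 time slots suffice: Geology=1, Biology=4, Physics=2, History=3, Calculus=3. Every pair that conflicts lands in different time slots.

4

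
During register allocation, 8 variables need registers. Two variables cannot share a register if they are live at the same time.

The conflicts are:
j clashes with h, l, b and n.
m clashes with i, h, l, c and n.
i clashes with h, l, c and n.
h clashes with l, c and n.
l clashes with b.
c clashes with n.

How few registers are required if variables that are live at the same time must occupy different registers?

5

m, i, h, c, n all conflict with each other, so at least 5 registers are needed.
A valid assignment using 5 registers: j=2, m=4, i=2, h=1, l=3, c=5, b=1, n=3. Every pair that conflicts lands in different registers.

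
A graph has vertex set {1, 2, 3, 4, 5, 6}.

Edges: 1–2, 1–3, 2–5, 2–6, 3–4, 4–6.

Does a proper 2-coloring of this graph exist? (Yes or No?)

The cycle 4-6-2-1-3-4 has odd length 5, so it cannot be 2-colored; at least 3 colors are needed.
So 2 colors are not enough.

No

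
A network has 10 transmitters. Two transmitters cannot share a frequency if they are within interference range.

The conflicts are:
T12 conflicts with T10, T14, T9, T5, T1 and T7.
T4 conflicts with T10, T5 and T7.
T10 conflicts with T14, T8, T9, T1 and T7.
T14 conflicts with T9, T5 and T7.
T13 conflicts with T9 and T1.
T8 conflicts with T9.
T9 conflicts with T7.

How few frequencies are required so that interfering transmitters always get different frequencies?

5

T12, T10, T14, T9, T7 all conflict with each other, so at least 5 frequencies are needed.
5 frequencies suffice: frequency 1 → {T10, T13, T5}; frequency 2 → {T12, T4, T8}; frequency 3 → {T9, T1}; frequency 4 → {T14}; frequency 5 → {T7}. Every pair that conflicts lands in different frequencies.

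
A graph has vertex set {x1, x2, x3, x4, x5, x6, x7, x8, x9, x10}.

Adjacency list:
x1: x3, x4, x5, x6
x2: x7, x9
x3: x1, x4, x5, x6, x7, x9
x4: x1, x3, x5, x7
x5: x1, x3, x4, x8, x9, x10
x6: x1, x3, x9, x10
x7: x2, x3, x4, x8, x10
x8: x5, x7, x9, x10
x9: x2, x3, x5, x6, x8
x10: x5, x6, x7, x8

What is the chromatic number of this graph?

x1, x3, x4, x5 are pairwise adjacent (a clique of size 4), so at least 4 colors are needed.
4 colors suffice: color R → {x2, x3, x8}; color B → {x5, x6, x7}; color G → {x4, x9, x10}; color Y → {x1}. Each edge has distinct colors on its endpoints.

4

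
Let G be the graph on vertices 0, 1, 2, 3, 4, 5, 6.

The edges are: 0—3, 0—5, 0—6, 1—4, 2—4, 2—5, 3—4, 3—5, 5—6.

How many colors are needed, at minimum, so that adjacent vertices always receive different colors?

3

0, 3, 5 are pairwise adjacent, so at least 3 colors are needed.
One proper 3-coloring: 0=c, 1=b, 2=b, 3=b, 4=a, 5=a, 6=b. No two adjacent vertices share a color.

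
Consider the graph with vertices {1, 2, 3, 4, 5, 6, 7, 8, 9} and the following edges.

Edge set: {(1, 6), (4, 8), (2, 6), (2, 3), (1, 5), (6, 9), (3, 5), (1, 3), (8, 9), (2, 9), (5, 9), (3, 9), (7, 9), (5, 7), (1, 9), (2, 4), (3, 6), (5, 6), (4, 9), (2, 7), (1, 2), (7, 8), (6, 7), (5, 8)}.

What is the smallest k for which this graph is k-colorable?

1, 2, 3, 6, 9 are pairwise adjacent (a clique of size 5), so at least 5 colors are needed.
One proper 5-coloring: 1=d, 2=b, 3=e, 4=d, 5=b, 6=c, 7=d, 8=c, 9=a. Each edge has distinct colors on its endpoints.

5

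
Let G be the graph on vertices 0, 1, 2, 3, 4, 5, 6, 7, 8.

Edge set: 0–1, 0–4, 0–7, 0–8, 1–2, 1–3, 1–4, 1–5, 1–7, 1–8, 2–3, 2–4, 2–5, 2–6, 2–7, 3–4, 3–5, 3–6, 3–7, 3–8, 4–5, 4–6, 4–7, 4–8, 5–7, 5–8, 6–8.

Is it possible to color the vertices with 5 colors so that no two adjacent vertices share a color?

No

1, 2, 3, 4, 5, 7 are mutually adjacent (a clique of size 6), so at least 6 colors are needed.
So 5 colors are not enough.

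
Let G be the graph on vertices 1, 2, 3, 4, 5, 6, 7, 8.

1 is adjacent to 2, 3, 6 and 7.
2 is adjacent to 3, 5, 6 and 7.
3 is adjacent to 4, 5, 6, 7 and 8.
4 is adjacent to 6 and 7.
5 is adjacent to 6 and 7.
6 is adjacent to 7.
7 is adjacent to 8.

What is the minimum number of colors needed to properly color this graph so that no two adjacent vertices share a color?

1, 2, 3, 6, 7 are mutually adjacent (a clique of size 5), so at least 5 colors are needed.
5 colors suffice: 1=e, 2=d, 3=b, 4=d, 5=e, 6=c, 7=a, 8=c. Every edge joins two different colors.

5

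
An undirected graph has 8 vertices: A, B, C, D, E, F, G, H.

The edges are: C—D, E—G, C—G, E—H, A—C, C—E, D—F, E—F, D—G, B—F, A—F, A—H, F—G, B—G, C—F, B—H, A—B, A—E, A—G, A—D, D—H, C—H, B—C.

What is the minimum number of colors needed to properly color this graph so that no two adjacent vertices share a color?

5

A, C, E, F, G form a clique, so at least 5 colors are needed.
5 colors suffice: A=1, B=5, C=2, D=5, E=5, F=3, G=4, H=3. No two adjacent vertices share a color.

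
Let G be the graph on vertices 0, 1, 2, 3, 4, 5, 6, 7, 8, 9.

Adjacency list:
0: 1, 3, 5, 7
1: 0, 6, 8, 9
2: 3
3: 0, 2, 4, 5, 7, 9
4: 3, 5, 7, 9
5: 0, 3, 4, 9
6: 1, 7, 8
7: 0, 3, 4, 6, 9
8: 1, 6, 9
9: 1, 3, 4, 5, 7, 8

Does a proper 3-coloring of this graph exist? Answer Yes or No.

3, 4, 5, 9 form a clique, so at least 4 colors are needed.
So 3 colors are not enough.

No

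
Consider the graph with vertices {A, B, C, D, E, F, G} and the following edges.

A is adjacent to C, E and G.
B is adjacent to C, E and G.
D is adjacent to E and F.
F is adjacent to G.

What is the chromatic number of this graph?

The cycle F-G-A-E-D-F has odd length 5, so it cannot be 2-colored; at least 3 colors are needed.
A valid assignment using 3 colors: A=2, B=2, C=1, D=3, E=1, F=2, G=1. Each edge has distinct colors on its endpoints.

3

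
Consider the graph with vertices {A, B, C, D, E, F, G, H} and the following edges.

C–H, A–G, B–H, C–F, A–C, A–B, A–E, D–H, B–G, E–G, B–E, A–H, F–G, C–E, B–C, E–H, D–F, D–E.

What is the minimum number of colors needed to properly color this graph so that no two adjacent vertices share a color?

5

A, B, C, E, H are pairwise adjacent (a clique of size 5), so at least 5 colors are needed.
5 colors suffice: color red → {E, F}; color blue → {A, D}; color green → {B}; color yellow → {C, G}; color purple → {H}. Each edge has distinct colors on its endpoints.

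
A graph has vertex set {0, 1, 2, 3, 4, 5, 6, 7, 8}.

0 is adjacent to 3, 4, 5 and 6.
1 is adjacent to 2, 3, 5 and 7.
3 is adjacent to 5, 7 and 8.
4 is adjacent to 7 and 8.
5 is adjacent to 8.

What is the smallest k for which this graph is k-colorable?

3

1, 3, 7 are pairwise adjacent, so at least 3 colors are needed.
3 colors suffice: color a → {2, 3, 4, 6}; color b → {0, 1, 8}; color c → {5, 7}. Every edge joins two different colors.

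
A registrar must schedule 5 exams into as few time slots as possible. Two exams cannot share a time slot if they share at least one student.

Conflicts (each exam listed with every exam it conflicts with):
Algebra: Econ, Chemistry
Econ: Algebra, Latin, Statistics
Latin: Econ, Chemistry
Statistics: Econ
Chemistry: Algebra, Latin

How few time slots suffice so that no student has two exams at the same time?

Econ and Latin conflict, so at least 2 time slots are needed.
2 time slots suffice: time slot 1 → {Econ, Chemistry}; time slot 2 → {Algebra, Latin, Statistics}. Each listed conflict is separated.

2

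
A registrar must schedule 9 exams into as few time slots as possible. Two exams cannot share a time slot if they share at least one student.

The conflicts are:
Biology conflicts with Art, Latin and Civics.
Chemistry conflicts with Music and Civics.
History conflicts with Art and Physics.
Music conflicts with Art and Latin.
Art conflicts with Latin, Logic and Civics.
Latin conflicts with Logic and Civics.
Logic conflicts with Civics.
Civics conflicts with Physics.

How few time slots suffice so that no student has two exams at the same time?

4

Art, Latin, Logic, Civics pairwise conflict, so at least 4 time slots are needed.
A valid assignment using 4 time slots: Biology=4, Chemistry=1, History=2, Music=2, Art=1, Latin=3, Logic=4, Civics=2, Physics=1. No two conflicting exams share a time slot.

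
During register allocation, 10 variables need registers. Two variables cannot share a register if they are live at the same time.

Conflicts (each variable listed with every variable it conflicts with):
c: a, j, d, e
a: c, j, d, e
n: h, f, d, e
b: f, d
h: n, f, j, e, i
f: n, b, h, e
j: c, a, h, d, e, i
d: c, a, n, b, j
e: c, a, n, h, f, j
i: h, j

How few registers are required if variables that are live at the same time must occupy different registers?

4

c, a, j, e pairwise conflict, so at least 4 registers are needed.
4 registers suffice: register 1 → {n, b, j}; register 2 → {d, e, i}; register 3 → {c, h}; register 4 → {a, f}. Every pair that conflicts lands in different registers.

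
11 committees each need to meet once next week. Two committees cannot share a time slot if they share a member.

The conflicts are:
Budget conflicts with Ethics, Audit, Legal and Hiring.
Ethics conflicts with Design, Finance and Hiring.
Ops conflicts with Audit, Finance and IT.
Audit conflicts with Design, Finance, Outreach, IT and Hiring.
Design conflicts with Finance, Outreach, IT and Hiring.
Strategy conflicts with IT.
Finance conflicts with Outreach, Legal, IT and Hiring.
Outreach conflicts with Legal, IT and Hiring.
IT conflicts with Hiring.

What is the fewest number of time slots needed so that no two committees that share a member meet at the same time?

Audit, Design, Finance, Outreach, IT, Hiring all conflict with each other, so at least 6 time slots are needed.
6 time slots suffice: time slot 1 → {Budget, Strategy, Finance}; time slot 2 → {Ops, Legal, Hiring}; time slot 3 → {Ethics, IT}; time slot 4 → {Audit}; time slot 5 → {Design}; time slot 6 → {Outreach}. Every pair that conflicts lands in different time slots.

6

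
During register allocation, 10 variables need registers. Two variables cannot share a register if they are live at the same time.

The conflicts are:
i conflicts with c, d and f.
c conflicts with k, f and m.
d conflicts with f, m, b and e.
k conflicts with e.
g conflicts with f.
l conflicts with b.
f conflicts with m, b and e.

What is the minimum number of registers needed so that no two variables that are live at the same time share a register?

i, c, f all conflict with each other, so at least 3 registers are needed.
3 registers suffice: register 1 → {k, l, f}; register 2 → {c, d, g}; register 3 → {i, m, b, e}. Each listed conflict is separated.

3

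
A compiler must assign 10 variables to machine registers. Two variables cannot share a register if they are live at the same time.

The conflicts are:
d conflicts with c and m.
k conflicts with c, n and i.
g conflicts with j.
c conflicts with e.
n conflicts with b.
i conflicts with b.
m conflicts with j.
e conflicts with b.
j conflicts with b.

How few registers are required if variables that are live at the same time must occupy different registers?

The cycle k-i-b-e-c-k has odd length 5, so it cannot be 2-colored; at least 3 registers are needed.
3 registers suffice: register 1 → {g, c, m, b}; register 2 → {d, k, e, j}; register 3 → {n, i}. Every pair that conflicts lands in different registers.

3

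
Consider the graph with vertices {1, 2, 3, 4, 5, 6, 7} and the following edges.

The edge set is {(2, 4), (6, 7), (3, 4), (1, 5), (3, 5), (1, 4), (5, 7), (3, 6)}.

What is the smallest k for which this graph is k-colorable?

2

2 and 4 are adjacent, so at least 2 colors are needed.
One proper 2-coloring: 1=blue, 2=blue, 3=blue, 4=red, 5=red, 6=red, 7=blue. Every edge joins two different colors.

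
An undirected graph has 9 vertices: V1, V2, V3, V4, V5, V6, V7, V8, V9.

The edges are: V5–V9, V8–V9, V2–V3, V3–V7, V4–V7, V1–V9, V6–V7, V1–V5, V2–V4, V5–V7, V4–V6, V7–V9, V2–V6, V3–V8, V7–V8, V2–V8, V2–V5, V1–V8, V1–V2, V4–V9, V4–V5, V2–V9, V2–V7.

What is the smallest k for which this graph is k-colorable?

5

V2, V4, V5, V7, V9 are pairwise adjacent (a clique of size 5), so at least 5 colors are needed.
5 colors suffice: V1=2, V2=1, V3=3, V4=5, V5=4, V6=3, V7=2, V8=4, V9=3. Every edge joins two different colors.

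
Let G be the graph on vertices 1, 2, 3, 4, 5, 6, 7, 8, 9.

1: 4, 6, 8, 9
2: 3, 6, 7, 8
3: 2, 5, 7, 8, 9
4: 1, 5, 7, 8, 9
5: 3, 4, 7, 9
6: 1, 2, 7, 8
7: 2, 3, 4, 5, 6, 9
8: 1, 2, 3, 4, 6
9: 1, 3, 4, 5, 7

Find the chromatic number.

4, 5, 7, 9 are mutually adjacent (a clique of size 4), so at least 4 colors are needed.
4 colors suffice: color a → {7, 8}; color b → {3, 4, 6}; color c → {2, 9}; color d → {1, 5}. No two adjacent vertices share a color.

4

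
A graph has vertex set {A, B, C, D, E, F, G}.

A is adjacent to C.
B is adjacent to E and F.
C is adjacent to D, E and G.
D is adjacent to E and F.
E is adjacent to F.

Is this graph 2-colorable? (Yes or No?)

B, E, F are pairwise adjacent, so at least 3 colors are needed.
So 2 colors are not enough.

No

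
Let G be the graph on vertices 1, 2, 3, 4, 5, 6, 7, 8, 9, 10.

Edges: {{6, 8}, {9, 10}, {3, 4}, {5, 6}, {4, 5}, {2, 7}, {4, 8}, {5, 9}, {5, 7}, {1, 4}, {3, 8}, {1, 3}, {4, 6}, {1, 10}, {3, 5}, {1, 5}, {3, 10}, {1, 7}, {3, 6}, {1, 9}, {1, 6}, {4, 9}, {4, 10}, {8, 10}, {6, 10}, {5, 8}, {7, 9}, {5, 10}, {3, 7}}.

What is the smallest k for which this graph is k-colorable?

6

3, 4, 5, 6, 8, 10 form a clique, so at least 6 colors are needed.
6 colors suffice: color red → {2, 5}; color blue → {4, 7}; color green → {3, 9}; color yellow → {1, 8}; color purple → {10}; color orange → {6}. No two adjacent vertices share a color.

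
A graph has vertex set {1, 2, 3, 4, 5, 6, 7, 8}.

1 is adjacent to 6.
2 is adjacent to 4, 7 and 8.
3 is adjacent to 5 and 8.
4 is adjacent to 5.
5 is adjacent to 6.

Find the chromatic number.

The cycle 2-4-5-3-8-2 has odd length 5, so it cannot be 2-colored; at least 3 colors are needed.
3 colors suffice: color a → {1, 2, 5}; color b → {3, 4, 6, 7}; color c → {8}. Every edge joins two different colors.

3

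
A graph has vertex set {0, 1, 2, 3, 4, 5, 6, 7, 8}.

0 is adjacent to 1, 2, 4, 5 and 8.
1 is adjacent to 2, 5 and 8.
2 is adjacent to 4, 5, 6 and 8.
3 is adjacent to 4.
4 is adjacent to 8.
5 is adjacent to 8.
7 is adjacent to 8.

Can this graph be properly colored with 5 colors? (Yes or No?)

The chromatic number is 5. 0, 1, 2, 5, 8 are pairwise adjacent (a clique of size 5), so at least 5 colors are needed.
5 colors suffice: color a → {3, 6, 8}; color b → {2, 7}; color c → {0}; color d → {4, 5}; color e → {1}.
That is already a proper 5-coloring.

Yes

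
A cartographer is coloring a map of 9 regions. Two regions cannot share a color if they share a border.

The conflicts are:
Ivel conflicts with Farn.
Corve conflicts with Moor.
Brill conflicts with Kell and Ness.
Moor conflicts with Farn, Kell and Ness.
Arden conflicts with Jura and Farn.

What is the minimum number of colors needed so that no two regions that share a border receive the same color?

Moor and Farn conflict, so at least 2 colors are needed.
2 colors suffice: color 1 → {Ivel, Brill, Moor, Arden}; color 2 → {Corve, Jura, Farn, Kell, Ness}. Each listed conflict is separated.

2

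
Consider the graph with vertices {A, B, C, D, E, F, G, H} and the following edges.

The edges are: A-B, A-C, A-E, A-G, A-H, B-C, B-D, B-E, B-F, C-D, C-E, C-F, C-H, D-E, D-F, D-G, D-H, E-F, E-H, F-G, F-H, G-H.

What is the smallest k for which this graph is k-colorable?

C, D, E, F, H are pairwise adjacent (a clique of size 5), so at least 5 colors are needed.
5 colors suffice: color 1 → {A, D}; color 2 → {E, G}; color 3 → {F}; color 4 → {C}; color 5 → {B, H}. Each edge has distinct colors on its endpoints.

5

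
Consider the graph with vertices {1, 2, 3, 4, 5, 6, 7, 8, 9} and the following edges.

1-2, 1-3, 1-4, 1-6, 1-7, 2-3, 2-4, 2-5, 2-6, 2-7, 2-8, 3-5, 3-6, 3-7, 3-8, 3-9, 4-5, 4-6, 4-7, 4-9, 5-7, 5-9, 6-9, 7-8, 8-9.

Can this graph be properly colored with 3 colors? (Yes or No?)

2, 3, 7, 8 form a clique, so at least 4 colors are needed.
So 3 colors are not enough.

No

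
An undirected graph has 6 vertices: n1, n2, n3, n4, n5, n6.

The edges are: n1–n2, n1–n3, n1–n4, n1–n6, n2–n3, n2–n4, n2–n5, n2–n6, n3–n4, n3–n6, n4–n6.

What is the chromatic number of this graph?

5

n1, n2, n3, n4, n6 form a clique, so at least 5 colors are needed.
5 colors suffice: n1=5, n2=1, n3=2, n4=3, n5=2, n6=4. Every edge joins two different colors.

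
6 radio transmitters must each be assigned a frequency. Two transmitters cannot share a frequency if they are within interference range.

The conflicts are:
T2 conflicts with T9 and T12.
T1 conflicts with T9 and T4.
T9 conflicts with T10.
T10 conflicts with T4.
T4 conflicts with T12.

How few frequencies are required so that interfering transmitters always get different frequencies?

3

The cycle T12-T4-T1-T9-T2-T12 has odd length 5, so it cannot be 2-colored; at least 3 frequencies are needed.
A valid assignment using 3 frequencies: T2=2, T1=2, T9=1, T10=2, T4=1, T12=3. Each listed conflict is separated.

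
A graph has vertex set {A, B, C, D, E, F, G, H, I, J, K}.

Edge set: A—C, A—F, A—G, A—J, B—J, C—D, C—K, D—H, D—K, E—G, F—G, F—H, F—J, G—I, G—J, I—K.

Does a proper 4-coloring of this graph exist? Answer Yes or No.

Yes

The chromatic number is 4. A, F, G, J are mutually adjacent (a clique of size 4), so at least 4 colors are needed.
4 colors suffice: color red → {B, C, G, H}; color blue → {D, E, I, J}; color green → {F, K}; color yellow → {A}.
That is already a proper 4-coloring.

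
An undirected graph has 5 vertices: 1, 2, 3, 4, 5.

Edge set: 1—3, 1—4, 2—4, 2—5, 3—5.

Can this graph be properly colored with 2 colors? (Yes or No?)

No

The cycle 5-2-4-1-3-5 has odd length 5, so it cannot be 2-colored; at least 3 colors are needed.
So 2 colors are not enough.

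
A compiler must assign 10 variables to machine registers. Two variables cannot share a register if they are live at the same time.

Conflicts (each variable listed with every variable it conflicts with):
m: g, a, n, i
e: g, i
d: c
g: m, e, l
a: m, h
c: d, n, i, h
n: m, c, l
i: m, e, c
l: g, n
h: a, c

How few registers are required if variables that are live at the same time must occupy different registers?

The cycle a-h-c-n-m-a has odd length 5, so it cannot be 2-colored; at least 3 registers are needed.
3 registers suffice: register 1 → {m, e, c, l}; register 2 → {d, g, a, n, i}; register 3 → {h}. No two conflicting variables share a register.

3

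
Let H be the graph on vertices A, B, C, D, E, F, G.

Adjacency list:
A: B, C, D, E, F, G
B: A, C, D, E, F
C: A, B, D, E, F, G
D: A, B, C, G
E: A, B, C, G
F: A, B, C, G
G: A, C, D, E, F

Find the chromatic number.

4

A, C, E, G are pairwise adjacent (a clique of size 4), so at least 4 colors are needed.
4 colors suffice: color 1 → {C}; color 2 → {A}; color 3 → {B, G}; color 4 → {D, E, F}. Each edge has distinct colors on its endpoints.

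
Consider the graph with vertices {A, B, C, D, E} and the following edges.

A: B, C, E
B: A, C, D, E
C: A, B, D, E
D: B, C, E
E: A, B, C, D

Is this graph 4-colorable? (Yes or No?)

Yes

The chromatic number is 4. B, C, D, E are mutually adjacent (a clique of size 4), so at least 4 colors are needed.
One proper 4-coloring: A=yellow, B=green, C=blue, D=yellow, E=red.
That is already a proper 4-coloring.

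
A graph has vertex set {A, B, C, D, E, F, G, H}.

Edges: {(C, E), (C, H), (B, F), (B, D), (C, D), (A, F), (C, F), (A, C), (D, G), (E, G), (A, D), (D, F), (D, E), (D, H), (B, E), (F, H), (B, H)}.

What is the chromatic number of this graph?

4

A, C, D, F form a clique, so at least 4 colors are needed.
4 colors suffice: color red → {D}; color blue → {E, F}; color green → {B, C, G}; color yellow → {A, H}. Each edge has distinct colors on its endpoints.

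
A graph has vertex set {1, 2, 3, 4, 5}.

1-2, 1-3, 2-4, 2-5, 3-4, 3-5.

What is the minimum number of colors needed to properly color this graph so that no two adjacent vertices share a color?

2

2 and 5 are adjacent, so at least 2 colors are needed.
A valid assignment using 2 colors: 1=b, 2=a, 3=a, 4=b, 5=b. No two adjacent vertices share a color.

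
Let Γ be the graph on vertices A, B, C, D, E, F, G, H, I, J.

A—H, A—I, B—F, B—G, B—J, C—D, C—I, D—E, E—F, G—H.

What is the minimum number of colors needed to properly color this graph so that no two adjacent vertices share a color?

3

The cycle I-A-H-G-B-F-E-D-C-I has odd length 9, so it cannot be 2-colored; at least 3 colors are needed.
3 colors suffice: color 1 → {B, C, E, H}; color 2 → {A, D, F, G, J}; color 3 → {I}. Every edge joins two different colors.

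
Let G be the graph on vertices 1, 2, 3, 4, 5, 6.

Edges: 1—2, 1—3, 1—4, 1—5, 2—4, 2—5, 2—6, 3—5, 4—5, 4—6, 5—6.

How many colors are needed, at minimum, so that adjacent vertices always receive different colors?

1, 2, 4, 5 form a clique, so at least 4 colors are needed.
One proper 4-coloring: 1=d, 2=b, 3=b, 4=c, 5=a, 6=d. No two adjacent vertices share a color.

4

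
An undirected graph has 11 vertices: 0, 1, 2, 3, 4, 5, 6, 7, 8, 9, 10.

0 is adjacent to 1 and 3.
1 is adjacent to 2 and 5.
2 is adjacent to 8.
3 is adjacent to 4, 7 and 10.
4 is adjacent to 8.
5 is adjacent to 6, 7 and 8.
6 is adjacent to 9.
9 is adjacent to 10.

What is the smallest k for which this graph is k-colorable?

3

The cycle 3-7-5-1-0-3 has odd length 5, so it cannot be 2-colored; at least 3 colors are needed.
3 colors suffice: color red → {2, 3, 5, 9}; color blue → {1, 6, 7, 8, 10}; color green → {0, 4}. Every edge joins two different colors.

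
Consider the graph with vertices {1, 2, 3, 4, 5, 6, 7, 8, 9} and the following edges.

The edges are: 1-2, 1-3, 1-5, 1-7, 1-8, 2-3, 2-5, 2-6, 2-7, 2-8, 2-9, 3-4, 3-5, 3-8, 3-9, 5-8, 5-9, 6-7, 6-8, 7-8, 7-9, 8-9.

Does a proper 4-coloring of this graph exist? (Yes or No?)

1, 2, 3, 5, 8 are pairwise adjacent (a clique of size 5), so at least 5 colors are needed.
So 4 colors are not enough.

No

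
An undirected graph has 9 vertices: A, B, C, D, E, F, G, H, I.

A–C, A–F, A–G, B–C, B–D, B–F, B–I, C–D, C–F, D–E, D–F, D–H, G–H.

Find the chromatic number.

B, C, D, F form a clique, so at least 4 colors are needed.
4 colors suffice: color red → {A, D, I}; color blue → {C, E, H}; color green → {F, G}; color yellow → {B}. Each edge has distinct colors on its endpoints.

4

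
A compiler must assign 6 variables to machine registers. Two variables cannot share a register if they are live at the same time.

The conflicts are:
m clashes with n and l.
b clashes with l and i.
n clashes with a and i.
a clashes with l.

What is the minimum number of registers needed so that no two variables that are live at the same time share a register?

The cycle n-i-b-l-m-n has odd length 5, so it cannot be 2-colored; at least 3 registers are needed.
3 registers suffice: register 1 → {n, l}; register 2 → {m, b, a}; register 3 → {i}. No two conflicting variables share a register.

3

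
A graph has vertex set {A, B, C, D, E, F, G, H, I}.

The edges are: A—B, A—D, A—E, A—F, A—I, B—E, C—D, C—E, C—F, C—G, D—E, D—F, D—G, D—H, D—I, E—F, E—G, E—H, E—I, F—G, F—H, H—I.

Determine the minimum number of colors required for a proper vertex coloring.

5

C, D, E, F, G form a clique, so at least 5 colors are needed.
5 colors suffice: color 1 → {E}; color 2 → {B, D}; color 3 → {F, I}; color 4 → {A, G, H}; color 5 → {C}. Every edge joins two different colors.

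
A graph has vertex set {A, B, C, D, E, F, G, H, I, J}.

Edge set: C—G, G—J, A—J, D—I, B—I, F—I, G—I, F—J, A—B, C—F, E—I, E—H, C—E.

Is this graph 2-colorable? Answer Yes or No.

The cycle G-I-B-A-J-G has odd length 5, so it cannot be 2-colored; at least 3 colors are needed.
So 2 colors are not enough.

No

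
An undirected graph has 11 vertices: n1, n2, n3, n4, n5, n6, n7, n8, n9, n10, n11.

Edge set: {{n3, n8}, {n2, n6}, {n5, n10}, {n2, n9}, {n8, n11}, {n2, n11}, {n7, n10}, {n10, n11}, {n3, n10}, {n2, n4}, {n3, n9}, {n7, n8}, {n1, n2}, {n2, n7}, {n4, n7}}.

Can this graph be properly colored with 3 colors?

The chromatic number is 3. n2, n4, n7 form a triangle, so at least 3 colors are needed.
3 colors suffice: color 1 → {n2, n8, n10}; color 2 → {n1, n3, n5, n6, n7, n11}; color 3 → {n4, n9}.
That is already a proper 3-coloring.

Yes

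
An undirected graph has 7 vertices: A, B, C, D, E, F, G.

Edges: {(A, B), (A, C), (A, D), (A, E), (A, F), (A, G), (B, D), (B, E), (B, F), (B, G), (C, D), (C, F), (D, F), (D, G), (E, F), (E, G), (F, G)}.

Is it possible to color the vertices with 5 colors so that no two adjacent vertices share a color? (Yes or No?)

The chromatic number is 5. A, B, E, F, G are mutually adjacent (a clique of size 5), so at least 5 colors are needed.
One proper 5-coloring: A=blue, B=green, C=green, D=purple, E=purple, F=red, G=yellow.
That is already a proper 5-coloring.

Yes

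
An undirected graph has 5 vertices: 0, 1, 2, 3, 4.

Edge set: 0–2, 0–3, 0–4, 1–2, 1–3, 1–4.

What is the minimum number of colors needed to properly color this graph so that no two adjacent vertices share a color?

1 and 4 are adjacent, so at least 2 colors are needed.
One proper 2-coloring: 0=a, 1=a, 2=b, 3=b, 4=b. Each edge has distinct colors on its endpoints.

2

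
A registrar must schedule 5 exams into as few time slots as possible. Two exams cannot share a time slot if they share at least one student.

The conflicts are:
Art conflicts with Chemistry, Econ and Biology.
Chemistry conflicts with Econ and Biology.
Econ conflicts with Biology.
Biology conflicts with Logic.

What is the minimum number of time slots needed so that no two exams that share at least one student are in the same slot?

Art, Chemistry, Econ, Biology all conflict with each other, so at least 4 time slots are needed.
4 time slots suffice: time slot 1 → {Biology}; time slot 2 → {Econ, Logic}; time slot 3 → {Art}; time slot 4 → {Chemistry}. Each listed conflict is separated.

4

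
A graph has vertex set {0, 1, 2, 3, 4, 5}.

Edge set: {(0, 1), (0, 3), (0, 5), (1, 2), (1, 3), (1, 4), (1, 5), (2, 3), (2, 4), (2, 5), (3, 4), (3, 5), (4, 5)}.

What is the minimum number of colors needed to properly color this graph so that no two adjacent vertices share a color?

1, 2, 3, 4, 5 form a clique, so at least 5 colors are needed.
5 colors suffice: color a → {1}; color b → {5}; color c → {3}; color d → {0, 2}; color e → {4}. Every edge joins two different colors.

5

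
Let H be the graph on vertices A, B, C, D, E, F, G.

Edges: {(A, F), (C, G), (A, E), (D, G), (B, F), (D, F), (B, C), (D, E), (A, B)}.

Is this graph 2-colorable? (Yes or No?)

No

A, B, F form a triangle, so at least 3 colors are needed.
So 2 colors are not enough.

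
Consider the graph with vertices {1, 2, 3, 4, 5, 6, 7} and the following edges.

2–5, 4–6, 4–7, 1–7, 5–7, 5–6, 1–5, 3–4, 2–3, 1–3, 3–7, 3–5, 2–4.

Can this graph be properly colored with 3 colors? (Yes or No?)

No

1, 3, 5, 7 are pairwise adjacent (a clique of size 4), so at least 4 colors are needed.
So 3 colors are not enough.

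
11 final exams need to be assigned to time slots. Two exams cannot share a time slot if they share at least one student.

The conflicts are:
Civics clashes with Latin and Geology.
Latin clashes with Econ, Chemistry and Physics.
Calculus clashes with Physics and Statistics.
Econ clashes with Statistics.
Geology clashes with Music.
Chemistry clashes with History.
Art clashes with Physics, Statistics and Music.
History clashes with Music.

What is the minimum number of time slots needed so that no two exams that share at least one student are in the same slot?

The cycle Statistics-Art-Physics-Latin-Econ-Statistics has odd length 5, so it cannot be 2-colored; at least 3 time slots are needed.
3 time slots suffice: time slot 1 → {Latin, Calculus, Geology, Art, History}; time slot 2 → {Civics, Chemistry, Physics, Statistics, Music}; time slot 3 → {Econ}. Every pair that conflicts lands in different time slots.

3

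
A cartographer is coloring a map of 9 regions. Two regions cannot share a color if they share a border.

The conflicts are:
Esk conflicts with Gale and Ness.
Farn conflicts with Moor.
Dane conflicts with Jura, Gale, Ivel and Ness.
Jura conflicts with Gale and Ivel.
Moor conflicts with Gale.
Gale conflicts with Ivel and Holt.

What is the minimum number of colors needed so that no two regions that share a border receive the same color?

4

Dane, Jura, Gale, Ivel pairwise conflict, so at least 4 colors are needed.
4 colors suffice: color 1 → {Farn, Gale, Ness}; color 2 → {Esk, Dane, Moor, Holt}; color 3 → {Ivel}; color 4 → {Jura}. Each listed conflict is separated.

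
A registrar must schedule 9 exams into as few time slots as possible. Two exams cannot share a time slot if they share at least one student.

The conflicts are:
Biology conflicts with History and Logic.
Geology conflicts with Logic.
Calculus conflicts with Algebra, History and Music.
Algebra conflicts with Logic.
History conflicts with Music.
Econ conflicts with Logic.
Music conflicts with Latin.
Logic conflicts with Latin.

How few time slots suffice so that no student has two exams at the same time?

3

Calculus, History, Music all conflict with each other, so at least 3 time slots are needed.
3 time slots suffice: time slot 1 → {Music, Logic}; time slot 2 → {Biology, Geology, Calculus, Econ, Latin}; time slot 3 → {Algebra, History}. No two conflicting exams share a time slot.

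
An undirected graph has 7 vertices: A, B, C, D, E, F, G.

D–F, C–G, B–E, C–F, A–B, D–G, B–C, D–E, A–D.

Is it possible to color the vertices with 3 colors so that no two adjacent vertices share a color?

The chromatic number is 3. The cycle C-G-D-E-B-C has odd length 5, so it cannot be 2-colored; at least 3 colors are needed.
3 colors suffice: color red → {B, D}; color blue → {A, C, E}; color green → {F, G}.
That is already a proper 3-coloring.

Yes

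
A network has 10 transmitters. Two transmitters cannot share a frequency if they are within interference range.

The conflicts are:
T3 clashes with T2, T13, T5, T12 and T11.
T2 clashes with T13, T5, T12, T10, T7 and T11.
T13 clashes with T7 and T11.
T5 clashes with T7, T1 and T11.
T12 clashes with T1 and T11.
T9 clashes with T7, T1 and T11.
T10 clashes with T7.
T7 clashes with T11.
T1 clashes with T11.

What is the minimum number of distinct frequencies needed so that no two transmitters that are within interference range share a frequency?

4

T3, T2, T5, T11 are mutually in conflict, so at least 4 frequencies are needed.
4 frequencies suffice: frequency 1 → {T10, T11}; frequency 2 → {T2, T1}; frequency 3 → {T3, T7}; frequency 4 → {T13, T5, T12, T9}. Every pair that conflicts lands in different frequencies.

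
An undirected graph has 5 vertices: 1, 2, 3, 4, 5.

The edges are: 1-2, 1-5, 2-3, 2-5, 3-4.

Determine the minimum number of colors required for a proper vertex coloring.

3

1, 2, 5 are mutually adjacent, so at least 3 colors are needed.
3 colors suffice: 1=blue, 2=red, 3=blue, 4=red, 5=green. No two adjacent vertices share a color.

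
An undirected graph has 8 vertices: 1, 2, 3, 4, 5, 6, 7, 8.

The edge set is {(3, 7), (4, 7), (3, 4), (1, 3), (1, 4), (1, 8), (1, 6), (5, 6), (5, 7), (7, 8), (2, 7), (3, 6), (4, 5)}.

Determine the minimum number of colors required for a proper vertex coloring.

3

1, 3, 4 are pairwise adjacent, so at least 3 colors are needed.
3 colors suffice: 1=red, 2=blue, 3=green, 4=blue, 5=green, 6=blue, 7=red, 8=blue. No two adjacent vertices share a color.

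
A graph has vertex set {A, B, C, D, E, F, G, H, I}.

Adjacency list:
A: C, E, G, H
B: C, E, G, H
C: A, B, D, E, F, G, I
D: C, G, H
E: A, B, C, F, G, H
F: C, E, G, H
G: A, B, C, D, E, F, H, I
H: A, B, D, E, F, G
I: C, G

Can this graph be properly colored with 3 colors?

B, E, G, H are mutually adjacent (a clique of size 4), so at least 4 colors are needed.
So 3 colors are not enough.

No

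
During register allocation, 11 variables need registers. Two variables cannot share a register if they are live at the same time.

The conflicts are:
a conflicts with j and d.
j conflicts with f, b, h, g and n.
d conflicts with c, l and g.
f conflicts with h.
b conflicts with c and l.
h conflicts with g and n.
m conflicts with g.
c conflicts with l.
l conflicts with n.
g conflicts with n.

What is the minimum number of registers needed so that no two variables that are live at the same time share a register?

4

j, h, g, n all conflict with each other, so at least 4 registers are needed.
4 registers suffice: register 1 → {j, m, l}; register 2 → {a, f, b, g}; register 3 → {d, h}; register 4 → {c, n}. No two conflicting variables share a register.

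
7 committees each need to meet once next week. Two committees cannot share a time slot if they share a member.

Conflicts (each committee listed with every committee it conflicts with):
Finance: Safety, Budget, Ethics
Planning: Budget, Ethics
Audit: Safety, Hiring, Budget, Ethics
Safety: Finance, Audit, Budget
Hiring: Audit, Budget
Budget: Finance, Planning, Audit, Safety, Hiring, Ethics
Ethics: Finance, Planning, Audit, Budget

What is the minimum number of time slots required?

Audit, Safety, Budget all conflict with each other, so at least 3 time slots are needed.
3 time slots suffice: Finance=2, Planning=2, Audit=2, Safety=3, Hiring=3, Budget=1, Ethics=3. Every pair that conflicts lands in different time slots.

3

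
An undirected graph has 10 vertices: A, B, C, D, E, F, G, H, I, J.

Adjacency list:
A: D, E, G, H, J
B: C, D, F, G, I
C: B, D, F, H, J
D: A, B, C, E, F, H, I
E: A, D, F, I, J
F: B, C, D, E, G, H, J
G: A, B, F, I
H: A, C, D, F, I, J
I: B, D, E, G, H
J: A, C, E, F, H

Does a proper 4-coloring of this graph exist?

The chromatic number is 4. B, C, D, F are pairwise adjacent (a clique of size 4), so at least 4 colors are needed.
4 colors suffice: color 1 → {A, F, I}; color 2 → {D, G, J}; color 3 → {B, E, H}; color 4 → {C}.
That is already a proper 4-coloring.

Yes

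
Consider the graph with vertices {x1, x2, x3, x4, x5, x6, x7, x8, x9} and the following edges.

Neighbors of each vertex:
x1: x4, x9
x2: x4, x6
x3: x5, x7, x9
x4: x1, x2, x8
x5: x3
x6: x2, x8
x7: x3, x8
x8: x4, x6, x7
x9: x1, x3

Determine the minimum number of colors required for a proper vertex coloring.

2

x3 and x7 are adjacent, so at least 2 colors are needed.
2 colors suffice: color R → {x1, x2, x3, x8}; color B → {x4, x5, x6, x7, x9}. Every edge joins two different colors.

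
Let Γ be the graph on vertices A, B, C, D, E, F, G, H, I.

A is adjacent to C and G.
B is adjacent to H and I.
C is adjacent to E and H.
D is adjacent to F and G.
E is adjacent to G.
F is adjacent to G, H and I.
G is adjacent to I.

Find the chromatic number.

F, G, I are pairwise adjacent, so at least 3 colors are needed.
3 colors suffice: color red → {B, C, G}; color blue → {A, E, F}; color green → {D, H, I}. Each edge has distinct colors on its endpoints.

3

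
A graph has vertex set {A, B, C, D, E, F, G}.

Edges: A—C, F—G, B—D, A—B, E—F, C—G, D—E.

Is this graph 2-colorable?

No

The cycle D-B-A-C-G-F-E-D has odd length 7, so it cannot be 2-colored; at least 3 colors are needed.
So 2 colors are not enough.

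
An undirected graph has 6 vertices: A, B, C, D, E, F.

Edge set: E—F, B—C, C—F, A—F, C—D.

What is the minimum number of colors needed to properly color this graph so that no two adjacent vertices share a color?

2

C and D are adjacent, so at least 2 colors are needed.
2 colors suffice: color 1 → {A, C, E}; color 2 → {B, D, F}. No two adjacent vertices share a color.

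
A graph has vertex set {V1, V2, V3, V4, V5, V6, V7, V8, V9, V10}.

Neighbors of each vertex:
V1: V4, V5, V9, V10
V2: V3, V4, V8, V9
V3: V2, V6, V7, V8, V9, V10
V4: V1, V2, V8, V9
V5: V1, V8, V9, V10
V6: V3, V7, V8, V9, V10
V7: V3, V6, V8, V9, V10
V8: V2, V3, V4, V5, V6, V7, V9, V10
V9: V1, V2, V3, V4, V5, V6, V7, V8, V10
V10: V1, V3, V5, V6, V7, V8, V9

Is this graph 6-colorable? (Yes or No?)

The chromatic number is 6. V3, V6, V7, V8, V9, V10 are pairwise adjacent (a clique of size 6), so at least 6 colors are needed.
6 colors suffice: V1=2, V2=3, V3=4, V4=4, V5=4, V6=6, V7=5, V8=2, V9=1, V10=3.
That is already a proper 6-coloring.

Yes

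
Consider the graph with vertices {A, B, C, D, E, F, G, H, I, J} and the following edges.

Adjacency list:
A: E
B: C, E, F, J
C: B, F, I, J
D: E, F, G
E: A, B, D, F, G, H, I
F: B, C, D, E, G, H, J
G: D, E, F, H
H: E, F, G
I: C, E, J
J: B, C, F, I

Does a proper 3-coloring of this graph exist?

No

D, E, F, G are mutually adjacent (a clique of size 4), so at least 4 colors are needed.
So 3 colors are not enough.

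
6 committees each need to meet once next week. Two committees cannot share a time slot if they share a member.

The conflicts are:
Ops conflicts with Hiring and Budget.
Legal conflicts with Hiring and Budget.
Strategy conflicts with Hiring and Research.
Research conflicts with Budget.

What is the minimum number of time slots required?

The cycle Legal-Budget-Research-Strategy-Hiring-Legal has odd length 5, so it cannot be 2-colored; at least 3 time slots are needed.
A valid assignment using 3 time slots: Ops=2, Legal=2, Strategy=3, Hiring=1, Research=2, Budget=1. Every pair that conflicts lands in different time slots.

3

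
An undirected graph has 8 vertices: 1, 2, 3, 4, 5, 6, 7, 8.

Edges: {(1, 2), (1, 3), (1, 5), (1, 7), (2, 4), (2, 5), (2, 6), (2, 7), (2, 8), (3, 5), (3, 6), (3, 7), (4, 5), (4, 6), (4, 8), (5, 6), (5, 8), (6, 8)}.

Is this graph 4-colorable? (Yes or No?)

2, 4, 5, 6, 8 are pairwise adjacent (a clique of size 5), so at least 5 colors are needed.
So 4 colors are not enough.

No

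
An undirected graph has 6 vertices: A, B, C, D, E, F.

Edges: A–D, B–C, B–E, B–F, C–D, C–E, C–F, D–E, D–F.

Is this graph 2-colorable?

B, C, F are mutually adjacent, so at least 3 colors are needed.
So 2 colors are not enough.

No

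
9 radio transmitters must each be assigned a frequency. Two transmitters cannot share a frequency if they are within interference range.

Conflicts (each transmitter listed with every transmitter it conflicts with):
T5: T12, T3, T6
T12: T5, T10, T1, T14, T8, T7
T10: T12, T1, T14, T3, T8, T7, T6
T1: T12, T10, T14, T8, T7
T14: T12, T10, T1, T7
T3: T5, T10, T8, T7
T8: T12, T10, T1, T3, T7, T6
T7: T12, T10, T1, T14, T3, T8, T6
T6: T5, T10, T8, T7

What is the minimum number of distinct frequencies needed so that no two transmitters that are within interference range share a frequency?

T12, T10, T1, T14, T7 all conflict with each other, so at least 5 frequencies are needed.
5 frequencies suffice: frequency 1 → {T5, T7}; frequency 2 → {T10}; frequency 3 → {T14, T8}; frequency 4 → {T12, T3, T6}; frequency 5 → {T1}. Every pair that conflicts lands in different frequencies.

5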